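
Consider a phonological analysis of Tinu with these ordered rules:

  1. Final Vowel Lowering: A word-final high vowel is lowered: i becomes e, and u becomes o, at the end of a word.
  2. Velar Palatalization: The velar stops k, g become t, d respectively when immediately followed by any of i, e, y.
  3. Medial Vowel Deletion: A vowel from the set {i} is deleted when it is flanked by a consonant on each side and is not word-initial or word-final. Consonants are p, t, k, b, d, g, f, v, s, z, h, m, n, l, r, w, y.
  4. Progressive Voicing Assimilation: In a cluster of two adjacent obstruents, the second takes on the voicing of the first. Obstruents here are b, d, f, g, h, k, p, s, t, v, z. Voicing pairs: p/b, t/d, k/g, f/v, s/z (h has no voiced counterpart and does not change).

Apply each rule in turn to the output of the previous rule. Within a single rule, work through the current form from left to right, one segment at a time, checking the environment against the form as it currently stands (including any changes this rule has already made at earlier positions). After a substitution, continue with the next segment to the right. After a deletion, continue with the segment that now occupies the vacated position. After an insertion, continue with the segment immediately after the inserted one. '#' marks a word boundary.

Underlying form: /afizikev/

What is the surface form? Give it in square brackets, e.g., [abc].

1 Final Vowel Lowering: no change — [afizikev]
2 Velar Palatalization: [afizikev] → [afizitev]
3 Medial Vowel Deletion: [afizitev] → [afztev]
4 Progressive Voicing Assimilation: [afztev] → [afstev]

[afstev]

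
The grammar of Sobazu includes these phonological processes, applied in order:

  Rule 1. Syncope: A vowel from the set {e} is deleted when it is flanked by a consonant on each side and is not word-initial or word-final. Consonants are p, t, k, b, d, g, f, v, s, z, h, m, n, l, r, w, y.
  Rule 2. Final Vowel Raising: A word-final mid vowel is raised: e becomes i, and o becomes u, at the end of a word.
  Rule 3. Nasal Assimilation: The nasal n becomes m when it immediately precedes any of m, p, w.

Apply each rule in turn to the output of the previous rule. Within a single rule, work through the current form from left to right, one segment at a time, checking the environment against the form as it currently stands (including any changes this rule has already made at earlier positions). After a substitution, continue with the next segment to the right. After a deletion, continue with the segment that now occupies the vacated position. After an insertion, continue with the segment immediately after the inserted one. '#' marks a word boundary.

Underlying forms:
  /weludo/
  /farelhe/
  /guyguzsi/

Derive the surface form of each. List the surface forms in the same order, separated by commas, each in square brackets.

[wludu], [farlhi], [guyguzsi]

/weludo/:
  Rule 1 Syncope: [weludo] → [wludo]
  Rule 2 Final Vowel Raising: [wludo] → [wludu]
  Rule 3 Nasal Assimilation: no change — [wludu]
/farelhe/:
  Rule 1 Syncope: [farelhe] → [farlhe]
  Rule 2 Final Vowel Raising: [farlhe] → [farlhi]
  Rule 3 Nasal Assimilation: no change — [farlhi]
/guyguzsi/:
  Rule 1 Syncope: no change — [guyguzsi]
  Rule 2 Final Vowel Raising: no change — [guyguzsi]
  Rule 3 Nasal Assimilation: no change — [guyguzsi]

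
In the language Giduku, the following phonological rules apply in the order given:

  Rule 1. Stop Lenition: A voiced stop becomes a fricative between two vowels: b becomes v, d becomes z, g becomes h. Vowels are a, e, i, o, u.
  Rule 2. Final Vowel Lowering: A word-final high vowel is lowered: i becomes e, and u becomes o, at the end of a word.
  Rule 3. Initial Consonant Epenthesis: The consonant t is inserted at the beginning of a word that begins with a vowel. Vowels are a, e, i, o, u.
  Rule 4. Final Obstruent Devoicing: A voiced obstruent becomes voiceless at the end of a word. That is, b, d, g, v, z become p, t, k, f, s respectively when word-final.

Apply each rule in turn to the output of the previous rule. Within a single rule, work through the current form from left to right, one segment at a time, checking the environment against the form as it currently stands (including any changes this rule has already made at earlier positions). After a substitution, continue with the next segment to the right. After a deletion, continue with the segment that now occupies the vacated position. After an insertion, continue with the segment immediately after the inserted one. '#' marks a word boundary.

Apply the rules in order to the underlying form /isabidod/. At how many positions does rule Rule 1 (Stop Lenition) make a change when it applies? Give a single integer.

2

Rule 1 Stop Lenition: [isabidod] → [isavizod]
Rule 2 Final Vowel Lowering: no change — [isavizod]
Rule 3 Initial Consonant Epenthesis: [isavizod] → [tisavizod]
Rule 4 Final Obstruent Devoicing: [tisavizod] → [tisavizot]
Rule Rule 1 changed 2 position(s).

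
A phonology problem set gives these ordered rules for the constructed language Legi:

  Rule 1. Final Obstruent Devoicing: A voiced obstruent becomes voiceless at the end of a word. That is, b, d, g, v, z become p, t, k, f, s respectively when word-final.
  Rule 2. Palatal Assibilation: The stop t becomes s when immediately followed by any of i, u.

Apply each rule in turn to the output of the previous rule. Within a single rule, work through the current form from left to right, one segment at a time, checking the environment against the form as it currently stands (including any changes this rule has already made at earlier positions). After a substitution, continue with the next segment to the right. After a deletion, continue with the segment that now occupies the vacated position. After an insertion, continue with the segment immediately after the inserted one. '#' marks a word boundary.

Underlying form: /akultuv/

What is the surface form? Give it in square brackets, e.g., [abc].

Rule 1 Final Obstruent Devoicing: [akultuv] → [akultuf]
Rule 2 Palatal Assibilation: [akultuf] → [akulsuf]

[akulsuf]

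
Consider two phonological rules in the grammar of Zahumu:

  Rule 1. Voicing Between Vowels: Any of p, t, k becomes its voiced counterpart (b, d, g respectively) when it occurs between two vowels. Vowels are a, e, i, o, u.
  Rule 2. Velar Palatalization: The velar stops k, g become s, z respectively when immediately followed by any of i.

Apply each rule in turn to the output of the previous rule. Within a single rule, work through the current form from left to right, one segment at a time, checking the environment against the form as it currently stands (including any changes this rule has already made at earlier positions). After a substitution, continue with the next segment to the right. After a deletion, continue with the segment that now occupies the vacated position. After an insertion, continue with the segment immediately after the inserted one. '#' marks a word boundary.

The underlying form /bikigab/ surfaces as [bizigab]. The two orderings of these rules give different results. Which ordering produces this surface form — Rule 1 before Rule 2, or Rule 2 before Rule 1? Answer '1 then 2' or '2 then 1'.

Order 1 then 2:
  1 Voicing Between Vowels: [bikigab] → [bigigab]
  2 Velar Palatalization: [bigigab] → [bizigab]
  result: [bizigab]
Order 2 then 1:
  2 Velar Palatalization: [bikigab] → [bisigab]
  1 Voicing Between Vowels: no change — [bisigab]
  result: [bisigab]

1 then 2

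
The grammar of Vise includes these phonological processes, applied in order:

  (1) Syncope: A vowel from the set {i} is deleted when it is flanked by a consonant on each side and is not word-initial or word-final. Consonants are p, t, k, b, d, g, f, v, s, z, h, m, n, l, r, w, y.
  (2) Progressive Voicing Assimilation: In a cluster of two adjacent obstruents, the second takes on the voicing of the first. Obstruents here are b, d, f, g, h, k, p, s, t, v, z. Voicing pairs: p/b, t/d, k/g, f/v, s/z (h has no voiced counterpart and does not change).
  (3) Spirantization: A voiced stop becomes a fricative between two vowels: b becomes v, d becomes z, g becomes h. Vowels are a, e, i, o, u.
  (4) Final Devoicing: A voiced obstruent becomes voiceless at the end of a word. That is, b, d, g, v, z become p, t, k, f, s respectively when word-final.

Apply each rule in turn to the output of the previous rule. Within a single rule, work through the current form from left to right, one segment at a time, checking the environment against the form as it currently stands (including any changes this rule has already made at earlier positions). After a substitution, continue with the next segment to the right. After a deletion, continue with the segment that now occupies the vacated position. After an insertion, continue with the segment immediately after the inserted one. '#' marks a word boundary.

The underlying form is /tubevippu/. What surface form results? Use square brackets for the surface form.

[tuvevbbu]

(1) Syncope: [tubevippu] → [tubevppu]
(2) Progressive Voicing Assimilation: [tubevppu] → [tubevbbu]
(3) Spirantization: [tubevbbu] → [tuvevbbu]
(4) Final Devoicing: no change — [tuvevbbu]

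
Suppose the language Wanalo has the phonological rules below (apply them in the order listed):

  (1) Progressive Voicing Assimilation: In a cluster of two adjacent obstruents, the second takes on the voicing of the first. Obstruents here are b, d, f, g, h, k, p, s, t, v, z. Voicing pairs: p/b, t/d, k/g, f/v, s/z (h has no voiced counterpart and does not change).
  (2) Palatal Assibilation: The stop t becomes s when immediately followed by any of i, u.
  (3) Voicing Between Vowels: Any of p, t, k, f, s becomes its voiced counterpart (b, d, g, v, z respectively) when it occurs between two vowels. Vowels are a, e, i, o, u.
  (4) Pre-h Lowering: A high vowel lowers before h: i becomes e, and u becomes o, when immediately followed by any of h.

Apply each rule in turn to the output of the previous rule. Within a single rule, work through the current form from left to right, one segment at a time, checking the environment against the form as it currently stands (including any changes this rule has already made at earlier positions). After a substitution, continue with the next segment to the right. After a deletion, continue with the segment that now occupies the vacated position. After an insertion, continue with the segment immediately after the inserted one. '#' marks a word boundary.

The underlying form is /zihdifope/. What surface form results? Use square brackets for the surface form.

(1) Progressive Voicing Assimilation: [zihdifope] → [zihtifope]
(2) Palatal Assibilation: [zihtifope] → [zihsifope]
(3) Voicing Between Vowels: [zihsifope] → [zihsivobe]
(4) Pre-h Lowering: [zihsivobe] → [zehsivobe]

[zehsivobe]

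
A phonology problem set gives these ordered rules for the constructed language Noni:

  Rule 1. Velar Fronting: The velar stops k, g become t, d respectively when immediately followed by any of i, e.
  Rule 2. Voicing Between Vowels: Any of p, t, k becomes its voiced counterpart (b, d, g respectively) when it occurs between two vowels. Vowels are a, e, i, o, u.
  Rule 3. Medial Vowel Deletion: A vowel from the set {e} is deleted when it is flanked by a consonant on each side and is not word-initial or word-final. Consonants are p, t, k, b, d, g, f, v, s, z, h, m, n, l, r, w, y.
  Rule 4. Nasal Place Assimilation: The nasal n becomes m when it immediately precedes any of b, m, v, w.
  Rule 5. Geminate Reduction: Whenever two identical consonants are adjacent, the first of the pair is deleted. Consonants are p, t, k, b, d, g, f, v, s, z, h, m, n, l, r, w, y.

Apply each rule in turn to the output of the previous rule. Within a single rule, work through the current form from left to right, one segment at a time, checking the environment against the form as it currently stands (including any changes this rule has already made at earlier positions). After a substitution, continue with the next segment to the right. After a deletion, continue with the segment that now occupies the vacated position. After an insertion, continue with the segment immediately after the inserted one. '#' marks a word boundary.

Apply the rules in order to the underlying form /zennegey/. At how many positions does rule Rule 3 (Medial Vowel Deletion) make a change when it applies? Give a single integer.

3

Rule 1 Velar Fronting: [zennegey] → [zennedey]
Rule 2 Voicing Between Vowels: no change — [zennedey]
Rule 3 Medial Vowel Deletion: [zennedey] → [znndy]
Rule 4 Nasal Place Assimilation: no change — [znndy]
Rule 5 Geminate Reduction: [znndy] → [zndy]
Rule Rule 3 changed 3 position(s).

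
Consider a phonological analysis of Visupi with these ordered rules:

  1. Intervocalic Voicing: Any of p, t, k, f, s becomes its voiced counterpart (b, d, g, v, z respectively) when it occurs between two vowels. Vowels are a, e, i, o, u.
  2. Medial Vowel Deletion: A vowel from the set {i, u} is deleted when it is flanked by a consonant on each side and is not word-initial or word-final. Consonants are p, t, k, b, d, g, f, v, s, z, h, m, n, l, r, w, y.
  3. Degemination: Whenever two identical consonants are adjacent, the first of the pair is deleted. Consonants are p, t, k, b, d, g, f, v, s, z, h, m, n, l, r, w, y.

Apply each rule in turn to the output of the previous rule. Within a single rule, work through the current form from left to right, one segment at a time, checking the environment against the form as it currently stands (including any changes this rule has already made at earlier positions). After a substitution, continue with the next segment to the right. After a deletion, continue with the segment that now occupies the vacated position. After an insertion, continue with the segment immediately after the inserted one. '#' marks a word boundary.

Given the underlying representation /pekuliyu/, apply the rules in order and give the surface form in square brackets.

1 Intervocalic Voicing: [pekuliyu] → [peguliyu]
2 Medial Vowel Deletion: [peguliyu] → [peglyu]
3 Degemination: no change — [peglyu]

[peglyu]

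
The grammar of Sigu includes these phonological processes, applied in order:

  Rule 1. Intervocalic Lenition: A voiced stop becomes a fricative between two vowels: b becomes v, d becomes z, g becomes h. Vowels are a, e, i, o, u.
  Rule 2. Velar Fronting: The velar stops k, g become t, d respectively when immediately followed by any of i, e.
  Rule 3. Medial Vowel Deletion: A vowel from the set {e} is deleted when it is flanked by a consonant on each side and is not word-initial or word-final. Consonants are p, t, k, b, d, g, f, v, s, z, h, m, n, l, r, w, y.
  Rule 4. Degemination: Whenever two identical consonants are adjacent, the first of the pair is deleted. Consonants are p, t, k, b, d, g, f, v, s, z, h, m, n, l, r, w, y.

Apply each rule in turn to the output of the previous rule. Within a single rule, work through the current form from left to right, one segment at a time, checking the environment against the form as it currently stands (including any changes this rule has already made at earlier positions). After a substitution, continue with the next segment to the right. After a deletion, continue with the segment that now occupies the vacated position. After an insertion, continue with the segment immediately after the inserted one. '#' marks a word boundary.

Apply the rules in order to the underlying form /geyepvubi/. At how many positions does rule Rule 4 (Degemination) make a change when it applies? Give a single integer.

0

Rule 1 Intervocalic Lenition: [geyepvubi] → [geyepvuvi]
Rule 2 Velar Fronting: [geyepvuvi] → [deyepvuvi]
Rule 3 Medial Vowel Deletion: [deyepvuvi] → [dypvuvi]
Rule 4 Degemination: no change — [dypvuvi]
Rule Rule 4 changed 0 position(s).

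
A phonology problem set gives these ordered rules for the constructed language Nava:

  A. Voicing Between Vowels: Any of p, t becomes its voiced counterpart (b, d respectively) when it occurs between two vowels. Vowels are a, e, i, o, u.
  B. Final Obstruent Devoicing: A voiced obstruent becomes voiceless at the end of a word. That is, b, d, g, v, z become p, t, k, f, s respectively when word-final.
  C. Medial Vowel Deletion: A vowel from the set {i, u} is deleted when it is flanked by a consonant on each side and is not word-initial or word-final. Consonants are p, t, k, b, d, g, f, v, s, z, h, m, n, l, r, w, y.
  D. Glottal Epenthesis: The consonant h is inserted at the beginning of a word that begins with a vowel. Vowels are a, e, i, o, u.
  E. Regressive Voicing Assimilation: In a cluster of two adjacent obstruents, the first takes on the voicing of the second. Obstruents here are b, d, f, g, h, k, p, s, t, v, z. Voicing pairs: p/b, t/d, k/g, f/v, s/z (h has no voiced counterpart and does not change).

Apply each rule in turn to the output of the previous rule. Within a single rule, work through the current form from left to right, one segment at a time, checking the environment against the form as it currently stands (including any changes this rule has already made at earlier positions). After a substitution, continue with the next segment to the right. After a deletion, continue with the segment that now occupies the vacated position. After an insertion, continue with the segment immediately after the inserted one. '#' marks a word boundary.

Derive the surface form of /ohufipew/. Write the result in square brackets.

A Voicing Between Vowels: [ohufipew] → [ohufibew]
B Final Obstruent Devoicing: no change — [ohufibew]
C Medial Vowel Deletion: [ohufibew] → [ohfbew]
D Glottal Epenthesis: [ohfbew] → [hohfbew]
E Regressive Voicing Assimilation: [hohfbew] → [hohvbew]

[hohvbew]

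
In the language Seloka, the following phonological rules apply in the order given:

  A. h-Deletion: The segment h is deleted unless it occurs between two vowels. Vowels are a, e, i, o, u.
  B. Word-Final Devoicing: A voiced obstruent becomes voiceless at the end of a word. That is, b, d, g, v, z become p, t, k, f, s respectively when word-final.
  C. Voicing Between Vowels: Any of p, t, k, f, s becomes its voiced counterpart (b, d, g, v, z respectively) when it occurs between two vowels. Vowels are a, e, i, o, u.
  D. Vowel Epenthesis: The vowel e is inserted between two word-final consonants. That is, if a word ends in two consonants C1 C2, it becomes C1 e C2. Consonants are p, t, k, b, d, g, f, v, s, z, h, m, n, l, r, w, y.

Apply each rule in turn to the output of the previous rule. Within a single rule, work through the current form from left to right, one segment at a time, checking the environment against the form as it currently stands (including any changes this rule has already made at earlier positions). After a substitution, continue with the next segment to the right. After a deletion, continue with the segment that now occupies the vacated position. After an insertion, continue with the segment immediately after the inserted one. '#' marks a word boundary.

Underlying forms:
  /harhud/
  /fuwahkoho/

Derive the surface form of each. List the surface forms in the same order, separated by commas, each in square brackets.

[arut], [fuwagoho]

/harhud/:
  A h-Deletion: [harhud] → [arud]
  B Word-Final Devoicing: [arud] → [arut]
  C Voicing Between Vowels: no change — [arut]
  D Vowel Epenthesis: no change — [arut]
/fuwahkoho/:
  A h-Deletion: [fuwahkoho] → [fuwakoho]
  B Word-Final Devoicing: no change — [fuwakoho]
  C Voicing Between Vowels: [fuwakoho] → [fuwagoho]
  D Vowel Epenthesis: no change — [fuwagoho]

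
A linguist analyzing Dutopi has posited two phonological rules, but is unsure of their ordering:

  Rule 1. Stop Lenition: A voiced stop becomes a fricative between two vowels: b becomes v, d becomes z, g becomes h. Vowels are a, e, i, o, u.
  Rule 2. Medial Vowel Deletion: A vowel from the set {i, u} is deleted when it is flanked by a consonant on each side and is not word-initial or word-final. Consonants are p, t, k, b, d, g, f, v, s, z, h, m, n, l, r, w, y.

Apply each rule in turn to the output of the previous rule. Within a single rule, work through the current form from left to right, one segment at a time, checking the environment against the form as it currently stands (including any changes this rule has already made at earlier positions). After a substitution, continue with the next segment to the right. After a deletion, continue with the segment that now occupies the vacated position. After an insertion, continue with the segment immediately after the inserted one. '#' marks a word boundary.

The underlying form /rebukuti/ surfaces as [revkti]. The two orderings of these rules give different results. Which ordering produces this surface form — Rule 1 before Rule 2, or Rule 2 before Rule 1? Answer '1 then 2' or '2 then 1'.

Order 1 then 2:
  1 Stop Lenition: [rebukuti] → [revukuti]
  2 Medial Vowel Deletion: [revukuti] → [revkti]
  result: [revkti]
Order 2 then 1:
  2 Medial Vowel Deletion: [rebukuti] → [rebkti]
  1 Stop Lenition: no change — [rebkti]
  result: [rebkti]

1 then 2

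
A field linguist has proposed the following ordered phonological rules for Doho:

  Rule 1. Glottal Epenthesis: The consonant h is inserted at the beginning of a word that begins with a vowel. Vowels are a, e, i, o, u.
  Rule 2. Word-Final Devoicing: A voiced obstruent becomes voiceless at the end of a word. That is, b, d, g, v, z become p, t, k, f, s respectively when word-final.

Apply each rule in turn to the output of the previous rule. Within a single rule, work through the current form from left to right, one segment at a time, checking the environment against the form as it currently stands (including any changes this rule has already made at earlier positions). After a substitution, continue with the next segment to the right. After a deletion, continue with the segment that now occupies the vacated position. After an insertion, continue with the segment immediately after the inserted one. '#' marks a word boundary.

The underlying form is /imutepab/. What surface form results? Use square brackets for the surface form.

[himutepap]

Rule 1 Glottal Epenthesis: [imutepab] → [himutepab]
Rule 2 Word-Final Devoicing: [himutepab] → [himutepap]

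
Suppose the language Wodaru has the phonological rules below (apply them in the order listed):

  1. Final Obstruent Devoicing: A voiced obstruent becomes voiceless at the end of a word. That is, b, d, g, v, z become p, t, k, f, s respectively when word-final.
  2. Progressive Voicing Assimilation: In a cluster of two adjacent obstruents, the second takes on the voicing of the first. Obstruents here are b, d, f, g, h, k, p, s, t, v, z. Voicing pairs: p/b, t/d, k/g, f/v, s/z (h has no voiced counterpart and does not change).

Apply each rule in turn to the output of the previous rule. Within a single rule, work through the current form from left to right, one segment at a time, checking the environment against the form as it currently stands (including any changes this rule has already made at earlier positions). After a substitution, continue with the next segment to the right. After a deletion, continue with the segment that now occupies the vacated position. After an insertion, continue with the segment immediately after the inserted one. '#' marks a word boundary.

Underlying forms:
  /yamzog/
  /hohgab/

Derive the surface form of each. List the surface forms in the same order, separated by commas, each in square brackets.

[yamzok], [hohkap]

/yamzog/:
  1 Final Obstruent Devoicing: [yamzog] → [yamzok]
  2 Progressive Voicing Assimilation: no change — [yamzok]
/hohgab/:
  1 Final Obstruent Devoicing: [hohgab] → [hohgap]
  2 Progressive Voicing Assimilation: [hohgap] → [hohkap]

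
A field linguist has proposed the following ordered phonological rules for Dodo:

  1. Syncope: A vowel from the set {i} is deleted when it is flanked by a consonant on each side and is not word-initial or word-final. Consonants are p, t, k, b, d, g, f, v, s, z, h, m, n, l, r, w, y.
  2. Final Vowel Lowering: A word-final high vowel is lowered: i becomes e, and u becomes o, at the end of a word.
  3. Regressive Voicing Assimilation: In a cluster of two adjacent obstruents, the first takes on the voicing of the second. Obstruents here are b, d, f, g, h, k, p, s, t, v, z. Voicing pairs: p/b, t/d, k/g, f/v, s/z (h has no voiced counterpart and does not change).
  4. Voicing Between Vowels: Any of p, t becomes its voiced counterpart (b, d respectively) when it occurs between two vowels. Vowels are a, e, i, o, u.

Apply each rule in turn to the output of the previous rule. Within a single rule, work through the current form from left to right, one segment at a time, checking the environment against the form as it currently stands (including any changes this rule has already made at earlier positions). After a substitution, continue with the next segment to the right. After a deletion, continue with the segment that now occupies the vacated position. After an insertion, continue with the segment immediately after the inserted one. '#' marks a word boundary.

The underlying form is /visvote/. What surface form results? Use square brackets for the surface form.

1 Syncope: [visvote] → [vsvote]
2 Final Vowel Lowering: no change — [vsvote]
3 Regressive Voicing Assimilation: [vsvote] → [fzvote]
4 Voicing Between Vowels: [fzvote] → [fzvode]

[fzvode]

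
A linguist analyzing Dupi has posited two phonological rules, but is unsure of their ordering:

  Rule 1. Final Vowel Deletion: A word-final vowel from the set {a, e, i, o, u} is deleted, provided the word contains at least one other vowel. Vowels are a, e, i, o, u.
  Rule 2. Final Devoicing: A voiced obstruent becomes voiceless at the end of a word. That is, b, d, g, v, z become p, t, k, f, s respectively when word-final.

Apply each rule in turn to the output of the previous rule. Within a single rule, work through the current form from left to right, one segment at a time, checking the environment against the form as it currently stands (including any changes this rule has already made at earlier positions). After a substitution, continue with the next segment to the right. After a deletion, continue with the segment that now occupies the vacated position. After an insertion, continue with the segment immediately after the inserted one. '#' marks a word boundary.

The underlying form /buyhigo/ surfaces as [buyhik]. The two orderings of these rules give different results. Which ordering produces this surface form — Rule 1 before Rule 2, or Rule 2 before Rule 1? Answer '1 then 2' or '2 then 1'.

Order 1 then 2:
  1 Final Vowel Deletion: [buyhigo] → [buyhig]
  2 Final Devoicing: [buyhig] → [buyhik]
  result: [buyhik]
Order 2 then 1:
  2 Final Devoicing: no change — [buyhigo]
  1 Final Vowel Deletion: [buyhigo] → [buyhig]
  result: [buyhig]

1 then 2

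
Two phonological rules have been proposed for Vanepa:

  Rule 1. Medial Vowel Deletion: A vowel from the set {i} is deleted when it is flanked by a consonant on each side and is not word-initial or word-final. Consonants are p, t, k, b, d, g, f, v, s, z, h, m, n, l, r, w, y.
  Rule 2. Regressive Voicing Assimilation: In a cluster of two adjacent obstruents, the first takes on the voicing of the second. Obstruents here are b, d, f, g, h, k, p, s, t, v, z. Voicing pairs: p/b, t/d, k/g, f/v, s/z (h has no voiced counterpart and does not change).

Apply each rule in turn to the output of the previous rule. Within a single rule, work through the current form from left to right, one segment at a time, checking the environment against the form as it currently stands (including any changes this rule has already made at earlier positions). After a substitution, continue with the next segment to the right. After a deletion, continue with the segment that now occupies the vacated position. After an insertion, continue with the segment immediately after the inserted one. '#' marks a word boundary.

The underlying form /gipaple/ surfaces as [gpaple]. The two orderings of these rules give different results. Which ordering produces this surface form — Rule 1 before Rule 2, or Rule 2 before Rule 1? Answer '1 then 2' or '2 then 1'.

2 then 1

Order 1 then 2:
  1 Medial Vowel Deletion: [gipaple] → [gpaple]
  2 Regressive Voicing Assimilation: [gpaple] → [kpaple]
  result: [kpaple]
Order 2 then 1:
  2 Regressive Voicing Assimilation: no change — [gipaple]
  1 Medial Vowel Deletion: [gipaple] → [gpaple]
  result: [gpaple]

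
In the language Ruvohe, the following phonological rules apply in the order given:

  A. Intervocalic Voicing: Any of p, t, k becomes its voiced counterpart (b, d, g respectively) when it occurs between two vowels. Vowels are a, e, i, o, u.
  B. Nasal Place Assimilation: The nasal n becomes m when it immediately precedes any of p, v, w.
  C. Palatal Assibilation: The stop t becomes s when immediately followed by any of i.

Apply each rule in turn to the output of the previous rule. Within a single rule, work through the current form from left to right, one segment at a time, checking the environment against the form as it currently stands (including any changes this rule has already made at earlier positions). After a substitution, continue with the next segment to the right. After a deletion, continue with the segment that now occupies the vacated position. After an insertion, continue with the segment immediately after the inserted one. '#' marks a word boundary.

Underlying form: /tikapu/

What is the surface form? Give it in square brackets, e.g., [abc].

[sigabu]

A Intervocalic Voicing: [tikapu] → [tigabu]
B Nasal Place Assimilation: no change — [tigabu]
C Palatal Assibilation: [tigabu] → [sigabu]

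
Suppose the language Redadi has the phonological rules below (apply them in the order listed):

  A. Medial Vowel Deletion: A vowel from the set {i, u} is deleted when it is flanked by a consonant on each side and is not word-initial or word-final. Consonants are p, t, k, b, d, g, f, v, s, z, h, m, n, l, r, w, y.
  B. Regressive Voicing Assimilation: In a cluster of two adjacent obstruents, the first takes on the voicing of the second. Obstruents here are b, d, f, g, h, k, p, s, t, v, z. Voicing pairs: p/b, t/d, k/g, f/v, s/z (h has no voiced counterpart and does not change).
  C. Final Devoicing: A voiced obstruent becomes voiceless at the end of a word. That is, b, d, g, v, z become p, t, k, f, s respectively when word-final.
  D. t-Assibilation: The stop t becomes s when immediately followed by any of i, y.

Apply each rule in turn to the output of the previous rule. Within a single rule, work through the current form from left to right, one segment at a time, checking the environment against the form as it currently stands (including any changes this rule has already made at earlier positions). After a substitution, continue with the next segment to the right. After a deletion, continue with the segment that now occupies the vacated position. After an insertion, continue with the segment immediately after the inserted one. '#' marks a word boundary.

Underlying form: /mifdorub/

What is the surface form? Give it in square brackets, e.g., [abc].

A Medial Vowel Deletion: [mifdorub] → [mfdorb]
B Regressive Voicing Assimilation: [mfdorb] → [mvdorb]
C Final Devoicing: [mvdorb] → [mvdorp]
D t-Assibilation: no change — [mvdorp]

[mvdorp]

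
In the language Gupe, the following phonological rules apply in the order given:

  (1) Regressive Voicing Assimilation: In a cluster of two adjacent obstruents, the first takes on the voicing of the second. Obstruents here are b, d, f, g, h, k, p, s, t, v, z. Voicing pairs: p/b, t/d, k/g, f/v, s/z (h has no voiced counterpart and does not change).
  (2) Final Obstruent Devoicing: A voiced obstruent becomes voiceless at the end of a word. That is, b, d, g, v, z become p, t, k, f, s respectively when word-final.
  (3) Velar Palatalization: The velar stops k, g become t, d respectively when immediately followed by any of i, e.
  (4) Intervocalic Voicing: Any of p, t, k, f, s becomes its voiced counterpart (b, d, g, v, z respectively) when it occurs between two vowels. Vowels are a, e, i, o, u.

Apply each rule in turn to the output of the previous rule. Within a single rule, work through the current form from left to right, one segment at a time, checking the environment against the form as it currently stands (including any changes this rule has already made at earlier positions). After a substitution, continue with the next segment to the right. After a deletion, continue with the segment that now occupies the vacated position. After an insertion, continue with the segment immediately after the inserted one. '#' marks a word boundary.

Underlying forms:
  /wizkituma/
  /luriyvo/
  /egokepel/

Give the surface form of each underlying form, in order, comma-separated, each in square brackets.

/wizkituma/:
  (1) Regressive Voicing Assimilation: [wizkituma] → [wiskituma]
  (2) Final Obstruent Devoicing: no change — [wiskituma]
  (3) Velar Palatalization: [wiskituma] → [wistituma]
  (4) Intervocalic Voicing: [wistituma] → [wistiduma]
/luriyvo/:
  (1) Regressive Voicing Assimilation: no change — [luriyvo]
  (2) Final Obstruent Devoicing: no change — [luriyvo]
  (3) Velar Palatalization: no change — [luriyvo]
  (4) Intervocalic Voicing: no change — [luriyvo]
/egokepel/:
  (1) Regressive Voicing Assimilation: no change — [egokepel]
  (2) Final Obstruent Devoicing: no change — [egokepel]
  (3) Velar Palatalization: [egokepel] → [egotepel]
  (4) Intervocalic Voicing: [egotepel] → [egodebel]

[wistiduma], [luriyvo], [egodebel]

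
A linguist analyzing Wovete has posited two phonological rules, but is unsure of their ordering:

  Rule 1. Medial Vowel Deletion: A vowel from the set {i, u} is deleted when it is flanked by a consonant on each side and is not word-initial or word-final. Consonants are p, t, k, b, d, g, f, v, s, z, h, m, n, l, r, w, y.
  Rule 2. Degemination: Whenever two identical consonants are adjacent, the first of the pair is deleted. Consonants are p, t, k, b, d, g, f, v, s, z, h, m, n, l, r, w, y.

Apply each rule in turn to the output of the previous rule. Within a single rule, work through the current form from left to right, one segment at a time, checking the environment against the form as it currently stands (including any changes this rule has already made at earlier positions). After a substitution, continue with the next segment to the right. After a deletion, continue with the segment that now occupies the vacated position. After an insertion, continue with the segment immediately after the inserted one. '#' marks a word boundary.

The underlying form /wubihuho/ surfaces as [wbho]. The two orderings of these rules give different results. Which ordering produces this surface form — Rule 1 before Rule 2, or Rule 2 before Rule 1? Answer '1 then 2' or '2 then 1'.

Order 1 then 2:
  1 Medial Vowel Deletion: [wubihuho] → [wbhho]
  2 Degemination: [wbhho] → [wbho]
  result: [wbho]
Order 2 then 1:
  2 Degemination: no change — [wubihuho]
  1 Medial Vowel Deletion: [wubihuho] → [wbhho]
  result: [wbhho]

1 then 2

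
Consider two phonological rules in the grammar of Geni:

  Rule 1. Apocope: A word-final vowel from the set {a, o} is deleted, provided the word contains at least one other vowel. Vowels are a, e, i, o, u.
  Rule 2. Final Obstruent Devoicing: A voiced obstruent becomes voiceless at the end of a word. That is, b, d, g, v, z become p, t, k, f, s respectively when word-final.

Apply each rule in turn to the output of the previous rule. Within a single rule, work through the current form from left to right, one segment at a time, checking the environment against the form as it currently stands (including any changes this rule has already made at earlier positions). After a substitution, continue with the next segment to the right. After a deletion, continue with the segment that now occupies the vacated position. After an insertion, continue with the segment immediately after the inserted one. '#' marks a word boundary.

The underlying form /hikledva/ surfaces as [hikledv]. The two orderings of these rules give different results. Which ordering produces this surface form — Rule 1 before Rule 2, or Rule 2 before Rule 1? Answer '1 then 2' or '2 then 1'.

Order 1 then 2:
  1 Apocope: [hikledva] → [hikledv]
  2 Final Obstruent Devoicing: [hikledv] → [hikledf]
  result: [hikledf]
Order 2 then 1:
  2 Final Obstruent Devoicing: no change — [hikledva]
  1 Apocope: [hikledva] → [hikledv]
  result: [hikledv]

2 then 1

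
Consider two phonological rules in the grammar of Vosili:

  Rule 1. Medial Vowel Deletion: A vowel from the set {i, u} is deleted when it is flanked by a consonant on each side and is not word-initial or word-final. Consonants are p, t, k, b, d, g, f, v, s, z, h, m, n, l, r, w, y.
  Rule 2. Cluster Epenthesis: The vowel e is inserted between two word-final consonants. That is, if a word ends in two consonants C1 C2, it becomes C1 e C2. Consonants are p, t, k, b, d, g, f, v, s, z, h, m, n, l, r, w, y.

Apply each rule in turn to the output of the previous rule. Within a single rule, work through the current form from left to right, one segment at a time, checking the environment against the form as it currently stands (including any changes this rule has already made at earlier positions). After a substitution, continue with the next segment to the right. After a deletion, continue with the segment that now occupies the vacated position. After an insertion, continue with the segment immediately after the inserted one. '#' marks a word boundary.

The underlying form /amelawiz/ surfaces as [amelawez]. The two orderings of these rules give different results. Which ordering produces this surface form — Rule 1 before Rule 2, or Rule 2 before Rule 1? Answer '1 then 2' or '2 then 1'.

Order 1 then 2:
  1 Medial Vowel Deletion: [amelawiz] → [amelawz]
  2 Cluster Epenthesis: [amelawz] → [amelawez]
  result: [amelawez]
Order 2 then 1:
  2 Cluster Epenthesis: no change — [amelawiz]
  1 Medial Vowel Deletion: [amelawiz] → [amelawz]
  result: [amelawz]

1 then 2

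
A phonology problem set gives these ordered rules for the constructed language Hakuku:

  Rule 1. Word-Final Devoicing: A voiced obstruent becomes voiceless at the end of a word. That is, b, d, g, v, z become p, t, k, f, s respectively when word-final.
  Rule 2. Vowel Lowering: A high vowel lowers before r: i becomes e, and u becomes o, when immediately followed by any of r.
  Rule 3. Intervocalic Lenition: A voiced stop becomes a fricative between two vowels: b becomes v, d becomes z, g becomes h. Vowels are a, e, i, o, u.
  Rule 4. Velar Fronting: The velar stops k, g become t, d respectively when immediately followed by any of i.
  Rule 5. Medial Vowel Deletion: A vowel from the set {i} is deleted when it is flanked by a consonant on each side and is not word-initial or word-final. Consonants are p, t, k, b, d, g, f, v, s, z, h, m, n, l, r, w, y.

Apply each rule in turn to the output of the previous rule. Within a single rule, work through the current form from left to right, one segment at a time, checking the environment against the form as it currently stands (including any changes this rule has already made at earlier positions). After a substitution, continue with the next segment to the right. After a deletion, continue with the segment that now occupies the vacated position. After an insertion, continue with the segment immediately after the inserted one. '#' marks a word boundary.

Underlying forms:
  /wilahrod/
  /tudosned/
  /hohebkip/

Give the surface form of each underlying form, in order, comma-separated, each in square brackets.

[wlahrot], [tuzosnet], [hohebtp]

/wilahrod/:
  Rule 1 Word-Final Devoicing: [wilahrod] → [wilahrot]
  Rule 2 Vowel Lowering: no change — [wilahrot]
  Rule 3 Intervocalic Lenition: no change — [wilahrot]
  Rule 4 Velar Fronting: no change — [wilahrot]
  Rule 5 Medial Vowel Deletion: [wilahrot] → [wlahrot]
/tudosned/:
  Rule 1 Word-Final Devoicing: [tudosned] → [tudosnet]
  Rule 2 Vowel Lowering: no change — [tudosnet]
  Rule 3 Intervocalic Lenition: [tudosnet] → [tuzosnet]
  Rule 4 Velar Fronting: no change — [tuzosnet]
  Rule 5 Medial Vowel Deletion: no change — [tuzosnet]
/hohebkip/:
  Rule 1 Word-Final Devoicing: no change — [hohebkip]
  Rule 2 Vowel Lowering: no change — [hohebkip]
  Rule 3 Intervocalic Lenition: no change — [hohebkip]
  Rule 4 Velar Fronting: [hohebkip] → [hohebtip]
  Rule 5 Medial Vowel Deletion: [hohebtip] → [hohebtp]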